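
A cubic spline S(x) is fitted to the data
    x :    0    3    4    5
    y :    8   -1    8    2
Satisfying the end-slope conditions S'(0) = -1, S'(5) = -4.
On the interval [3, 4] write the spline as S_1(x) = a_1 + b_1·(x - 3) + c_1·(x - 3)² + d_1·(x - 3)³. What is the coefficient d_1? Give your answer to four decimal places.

With M_i denoting the second derivative at x_i, h_i = 3, 1, 1, and Δ_i = (y_(i+1) − y_i)/h_i = -3, 9, -6:
  3·M_0 + 8·M_1 + 1·M_2 = 6(Δ_1 - Δ_0) = 72
  1·M_1 + 4·M_2 + 1·M_3 = 6(Δ_2 - Δ_1) = -90
Clamped end conditions give two more equations: 2h_0·M_0 + h_0·M_1 = 6(Δ_0 - S'(0)) = -12 and h_2·M_2 + 2h_2·M_3 = 6(S'(5) - Δ_2) = 12.
Hence M_0 = -304/29, M_1 = 492/29, M_2 = -936/29, M_3 = 642/29.
On [3, 4], with S_1(x) = a_1 + b_1·(x - 3) + c_1·(x - 3)² + d_1·(x - 3)³: c_1 = M_1/2 = 246/29, d_1 = (M_2 - M_1)/(6h_1) = -238/29, b_1 = Δ_1 - h_1(2M_1 + M_2)/6 = 253/29.

-8.2069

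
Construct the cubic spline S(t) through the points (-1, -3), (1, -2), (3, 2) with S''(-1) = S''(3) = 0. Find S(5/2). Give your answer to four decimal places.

With σ_i denoting the second derivative at x_i, h_i = 2, 2, and Δ_i = (y_(i+1) − y_i)/h_i = 1/2, 2:
  2·σ_0 + 8·σ_1 + 2·σ_2 = 6(Δ_1 - Δ_0) = 9
Natural end conditions: σ_0 = σ_2 = 0.
Solving: σ_0 = 0, σ_1 = 9/8, σ_2 = 0.
On [1, 3], S(t) = -2 + 5/4·(t - 1) + 9/16·(t - 1)² - 3/32·(t - 1)³.
With (t - 1) = 3/2: S(5/2) = 211/256.

0.8242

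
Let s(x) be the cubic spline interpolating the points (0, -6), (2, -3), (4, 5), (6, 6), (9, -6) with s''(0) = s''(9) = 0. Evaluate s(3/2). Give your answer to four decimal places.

-4.3092

With m_i denoting the second derivative at x_i, h_i = 2, 2, 2, 3, and Δ_i = (y_(i+1) − y_i)/h_i = 3/2, 4, 1/2, -4:
  2·m_0 + 8·m_1 + 2·m_2 = 6(Δ_1 - Δ_0) = 15
  2·m_1 + 8·m_2 + 2·m_3 = 6(Δ_2 - Δ_1) = -21
  2·m_2 + 10·m_3 + 3·m_4 = 6(Δ_3 - Δ_2) = -27
Natural end conditions: m_0 = m_4 = 0.
Hence m_0 = 0, m_1 = 363/142, m_2 = -387/142, m_3 = -153/71, m_4 = 0.
On [0, 2], s(x) = -6 + 46/71·x + 0·x² + 121/568·x³.
With x = 3/2: s(3/2) = -19581/4544.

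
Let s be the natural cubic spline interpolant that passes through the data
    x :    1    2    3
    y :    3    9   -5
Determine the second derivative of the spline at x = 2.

Write σ_i for s''(x_i). With h_i = 1, 1 and divided differences Δ_i = 6, -14, the continuity of s' gives the tridiagonal system
  1·σ_0 + 4·σ_1 + 1·σ_2 = 6(Δ_1 - Δ_0) = -120
Natural end conditions: σ_0 = σ_2 = 0.
Hence σ_0 = 0, σ_1 = -30, σ_2 = 0.

-30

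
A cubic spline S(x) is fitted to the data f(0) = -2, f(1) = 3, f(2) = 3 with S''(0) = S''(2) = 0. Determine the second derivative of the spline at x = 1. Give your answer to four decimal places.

-7.5000

Let M_i = S''(x_i). Step sizes h_i = 1, 1; slopes of the chords Δ_i = (y_(i+1) - y_i)/h_i = 5, 0.
  1·M_0 + 4·M_1 + 1·M_2 = 6(Δ_1 - Δ_0) = -30
Natural end conditions: M_0 = M_2 = 0.
Hence M_0 = 0, M_1 = -15/2, M_2 = 0.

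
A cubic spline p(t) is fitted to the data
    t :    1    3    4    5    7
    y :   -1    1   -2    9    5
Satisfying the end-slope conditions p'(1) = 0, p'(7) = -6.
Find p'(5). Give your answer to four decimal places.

9.4500

Put σ_i = p'' at the i-th knot. Here h = (2, 1, 1, 2) and Δ = (1, -3, 11, -2), so the interior equations h_(i-1)·σ_(i-1) + 2(h_(i-1)+h_i)·σ_i + h_i·σ_(i+1) = 6(Δ_i − Δ_(i-1)) read
  2·σ_0 + 6·σ_1 + 1·σ_2 = 6(Δ_1 - Δ_0) = -24
  1·σ_1 + 4·σ_2 + 1·σ_3 = 6(Δ_2 - Δ_1) = 84
  1·σ_2 + 6·σ_3 + 2·σ_4 = 6(Δ_3 - Δ_2) = -78
Clamped end conditions give two more equations: 2h_0·σ_0 + h_0·σ_1 = 6(Δ_0 - p'(1)) = 6 and h_3·σ_3 + 2h_3·σ_4 = 6(p'(7) - Δ_3) = -24.
Solving: σ_0 = 141/20, σ_1 = -111/10, σ_2 = 57/2, σ_3 = -189/10, σ_4 = 69/20.
On [5, 7], p'(t) = b_3 + 2c_3·(t - 5) + 3d_3·(t - 5)² with b_3 = Δ_3 - h_3(2σ_3 + σ_4)/6 = 189/20, c_3 = σ_3/2 = -189/20, d_3 = (σ_4 - σ_3)/(6h_3) = 149/80. So p'(5) = 189/20.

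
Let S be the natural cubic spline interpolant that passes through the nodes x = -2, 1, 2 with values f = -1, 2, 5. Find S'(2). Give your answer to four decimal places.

Write m_i for S''(x_i). With h_i = 3, 1 and divided differences Δ_i = 1, 3, the continuity of S' gives the tridiagonal system
  3·m_0 + 8·m_1 + 1·m_2 = 6(Δ_1 - Δ_0) = 12
Natural end conditions: m_0 = m_2 = 0.
Forward elimination and back-substitution give m_0 = 0, m_1 = 3/2, m_2 = 0.
On [1, 2], S'(x) = b_1 + 2c_1·(x - 1) + 3d_1·(x - 1)² with b_1 = Δ_1 - h_1(2m_1 + m_2)/6 = 5/2, c_1 = m_1/2 = 3/4, d_1 = (m_2 - m_1)/(6h_1) = -1/4. So S'(2) = 13/4.

3.2500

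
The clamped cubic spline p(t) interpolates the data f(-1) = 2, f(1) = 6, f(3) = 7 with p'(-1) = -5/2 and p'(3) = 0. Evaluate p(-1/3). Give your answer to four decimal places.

1.9259

Put σ_i = p'' at the i-th knot. Here h = (2, 2) and Δ = (2, 1/2), so the interior equations h_(i-1)·σ_(i-1) + 2(h_(i-1)+h_i)·σ_i + h_i·σ_(i+1) = 6(Δ_i − Δ_(i-1)) read
  2·σ_0 + 8·σ_1 + 2·σ_2 = 6(Δ_1 - Δ_0) = -9
Clamped end conditions give two more equations: 2h_0·σ_0 + h_0·σ_1 = 6(Δ_0 - p'(-1)) = 27 and h_1·σ_1 + 2h_1·σ_2 = 6(p'(3) - Δ_1) = -3.
Hence σ_0 = 17/2, σ_1 = -7/2, σ_2 = 1.
On [-1, 1], p(t) = 2 - 5/2·(t + 1) + 17/4·(t + 1)² - 1·(t + 1)³.
With (t + 1) = 2/3: p(-1/3) = 52/27.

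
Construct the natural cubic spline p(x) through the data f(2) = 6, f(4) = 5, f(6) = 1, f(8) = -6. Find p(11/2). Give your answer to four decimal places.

2.3375

Let M_i = p''(x_i). Step sizes h_i = 2, 2, 2; slopes of the chords Δ_i = (y_(i+1) - y_i)/h_i = -1/2, -2, -7/2.
  2·M_0 + 8·M_1 + 2·M_2 = 6(Δ_1 - Δ_0) = -9
  2·M_1 + 8·M_2 + 2·M_3 = 6(Δ_2 - Δ_1) = -9
Natural end conditions: M_0 = M_3 = 0.
Solving: M_0 = 0, M_1 = -9/10, M_2 = -9/10, M_3 = 0.
On [4, 6], p(x) = 5 - 11/10·(x - 4) - 9/20·(x - 4)² + 0·(x - 4)³.
With (x - 4) = 3/2: p(11/2) = 187/80.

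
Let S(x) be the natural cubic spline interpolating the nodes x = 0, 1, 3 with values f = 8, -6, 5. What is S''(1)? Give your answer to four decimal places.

Put σ_i = S'' at the i-th knot. Here h = (1, 2) and Δ = (-14, 11/2), so the interior equations h_(i-1)·σ_(i-1) + 2(h_(i-1)+h_i)·σ_i + h_i·σ_(i+1) = 6(Δ_i − Δ_(i-1)) read
  1·σ_0 + 6·σ_1 + 2·σ_2 = 6(Δ_1 - Δ_0) = 117
Natural end conditions: σ_0 = σ_2 = 0.
Forward elimination and back-substitution give σ_0 = 0, σ_1 = 39/2, σ_2 = 0.

19.5000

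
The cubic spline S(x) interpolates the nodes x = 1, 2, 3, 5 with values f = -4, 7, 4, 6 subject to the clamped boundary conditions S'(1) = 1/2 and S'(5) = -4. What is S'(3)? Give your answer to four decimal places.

-4.1364

With M_i denoting the second derivative at x_i, h_i = 1, 1, 2, and Δ_i = (y_(i+1) − y_i)/h_i = 11, -3, 1:
  1·M_0 + 4·M_1 + 1·M_2 = 6(Δ_1 - Δ_0) = -84
  1·M_1 + 6·M_2 + 2·M_3 = 6(Δ_2 - Δ_1) = 24
Clamped end conditions give two more equations: 2h_0·M_0 + h_0·M_1 = 6(Δ_0 - S'(1)) = 63 and h_2·M_2 + 2h_2·M_3 = 6(S'(5) - Δ_2) = -30.
Forward elimination and back-substitution give M_0 = 552/11, M_1 = -411/11, M_2 = 168/11, M_3 = -333/22.
On [3, 5], S'(x) = b_2 + 2c_2·(x - 3) + 3d_2·(x - 3)² with b_2 = Δ_2 - h_2(2M_2 + M_3)/6 = -91/22, c_2 = M_2/2 = 84/11, d_2 = (M_3 - M_2)/(6h_2) = -223/88. So S'(3) = -91/22.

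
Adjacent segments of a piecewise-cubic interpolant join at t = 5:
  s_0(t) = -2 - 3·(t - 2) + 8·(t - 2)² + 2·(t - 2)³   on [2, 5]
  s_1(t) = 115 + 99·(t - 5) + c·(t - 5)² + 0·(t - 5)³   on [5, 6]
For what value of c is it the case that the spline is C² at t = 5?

s_0''(t) = 16 + 12·(t - 2), so s_0''(5) = 52. On the right, s_1''(5) = 2c, so c = 26.

26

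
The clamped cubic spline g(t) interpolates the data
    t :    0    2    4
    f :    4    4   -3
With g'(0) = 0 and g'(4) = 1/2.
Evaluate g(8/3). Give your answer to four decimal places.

Write M_i for g''(x_i). With h_i = 2, 2 and divided differences Δ_i = 0, -7/2, the continuity of g' gives the tridiagonal system
  2·M_0 + 8·M_1 + 2·M_2 = 6(Δ_1 - Δ_0) = -21
Clamped end conditions give two more equations: 2h_0·M_0 + h_0·M_1 = 6(Δ_0 - g'(0)) = 0 and h_1·M_1 + 2h_1·M_2 = 6(g'(4) - Δ_1) = 24.
Solving the tridiagonal system: M_0 = 11/4, M_1 = -11/2, M_2 = 35/4.
On [2, 4], g(t) = 4 - 11/4·(t - 2) - 11/4·(t - 2)² + 19/16·(t - 2)³.
With (t - 2) = 2/3: g(8/3) = 35/27.

1.2963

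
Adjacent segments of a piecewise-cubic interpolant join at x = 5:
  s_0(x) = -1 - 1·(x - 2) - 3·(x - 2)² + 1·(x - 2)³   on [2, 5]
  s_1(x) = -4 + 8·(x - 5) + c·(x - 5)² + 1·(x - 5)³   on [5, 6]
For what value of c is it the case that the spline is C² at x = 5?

s_0''(x) = -6 + 6·(x - 2), so s_0''(5) = 12. On the right, s_1''(5) = 2c, so c = 6.

6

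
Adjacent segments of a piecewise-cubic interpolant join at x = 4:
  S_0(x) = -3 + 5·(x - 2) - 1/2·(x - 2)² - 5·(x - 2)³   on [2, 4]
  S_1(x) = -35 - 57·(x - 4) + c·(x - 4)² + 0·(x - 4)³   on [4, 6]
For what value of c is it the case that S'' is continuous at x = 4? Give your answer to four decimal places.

S_0''(x) = -1 - 30·(x - 2), so S_0''(4) = -61. On the right, S_1''(4) = 2c, so c = -61/2.

-30.5000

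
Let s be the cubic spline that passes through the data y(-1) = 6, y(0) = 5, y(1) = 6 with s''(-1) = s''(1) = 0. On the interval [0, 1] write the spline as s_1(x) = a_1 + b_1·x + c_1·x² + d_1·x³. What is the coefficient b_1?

0

Put M_i = s'' at the i-th knot. Here h = (1, 1) and Δ = (-1, 1), so the interior equations h_(i-1)·M_(i-1) + 2(h_(i-1)+h_i)·M_i + h_i·M_(i+1) = 6(Δ_i − Δ_(i-1)) read
  1·M_0 + 4·M_1 + 1·M_2 = 6(Δ_1 - Δ_0) = 12
Natural end conditions: M_0 = M_2 = 0.
Forward elimination and back-substitution give M_0 = 0, M_1 = 3, M_2 = 0.
On [0, 1], with s_1(x) = a_1 + b_1·x + c_1·x² + d_1·x³: c_1 = M_1/2 = 3/2, d_1 = (M_2 - M_1)/(6h_1) = -1/2, b_1 = Δ_1 - h_1(2M_1 + M_2)/6 = 0.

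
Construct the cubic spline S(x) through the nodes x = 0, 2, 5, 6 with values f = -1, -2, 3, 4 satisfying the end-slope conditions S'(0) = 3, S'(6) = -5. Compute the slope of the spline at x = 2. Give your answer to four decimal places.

Let M_i = S''(x_i). Step sizes h_i = 2, 3, 1; slopes of the chords Δ_i = (y_(i+1) - y_i)/h_i = -1/2, 5/3, 1.
  2·M_0 + 10·M_1 + 3·M_2 = 6(Δ_1 - Δ_0) = 13
  3·M_1 + 8·M_2 + 1·M_3 = 6(Δ_2 - Δ_1) = -4
Clamped end conditions give two more equations: 2h_0·M_0 + h_0·M_1 = 6(Δ_0 - S'(0)) = -21 and h_2·M_2 + 2h_2·M_3 = 6(S'(6) - Δ_2) = -36.
Forward elimination and back-substitution give M_0 = -499/78, M_1 = 179/78, M_2 = 37/39, M_3 = -1441/78.
On [2, 5], S'(x) = b_1 + 2c_1·(x - 2) + 3d_1·(x - 2)² with b_1 = Δ_1 - h_1(2M_1 + M_2)/6 = -43/39, c_1 = M_1/2 = 179/156, d_1 = (M_2 - M_1)/(6h_1) = -35/468. So S'(2) = -43/39.

-1.1026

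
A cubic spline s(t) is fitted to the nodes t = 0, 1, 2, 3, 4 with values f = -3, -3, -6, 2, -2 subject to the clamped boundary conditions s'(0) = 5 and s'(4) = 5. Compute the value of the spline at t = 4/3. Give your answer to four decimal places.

Let M_i = s''(x_i). Step sizes h_i = 1, 1, 1, 1; slopes of the chords Δ_i = (y_(i+1) - y_i)/h_i = 0, -3, 8, -4.
  1·M_0 + 4·M_1 + 1·M_2 = 6(Δ_1 - Δ_0) = -18
  1·M_1 + 4·M_2 + 1·M_3 = 6(Δ_2 - Δ_1) = 66
  1·M_2 + 4·M_3 + 1·M_4 = 6(Δ_3 - Δ_2) = -72
Clamped end conditions give two more equations: 2h_0·M_0 + h_0·M_1 = 6(Δ_0 - s'(0)) = -30 and h_3·M_3 + 2h_3·M_4 = 6(s'(4) - Δ_3) = 54.
Hence M_0 = -297/28, M_1 = -123/14, M_2 = 111/4, M_3 = -507/14, M_4 = 1263/28.
On [1, 2], s(t) = -3 - 263/56·(t - 1) - 123/28·(t - 1)² + 341/56·(t - 1)³.
With (t - 1) = 1/3: s(4/3) = -1825/378.

-4.8280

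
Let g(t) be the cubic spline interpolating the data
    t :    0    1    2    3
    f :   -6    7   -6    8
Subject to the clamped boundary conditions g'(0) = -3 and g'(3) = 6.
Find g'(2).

-1

Let σ_i = g''(x_i). Step sizes h_i = 1, 1, 1; slopes of the chords Δ_i = (y_(i+1) - y_i)/h_i = 13, -13, 14.
  1·σ_0 + 4·σ_1 + 1·σ_2 = 6(Δ_1 - Δ_0) = -156
  1·σ_1 + 4·σ_2 + 1·σ_3 = 6(Δ_2 - Δ_1) = 162
Clamped end conditions give two more equations: 2h_0·σ_0 + h_0·σ_1 = 6(Δ_0 - g'(0)) = 96 and h_2·σ_2 + 2h_2·σ_3 = 6(g'(3) - Δ_2) = -48.
Solving the tridiagonal system: σ_0 = 88, σ_1 = -80, σ_2 = 76, σ_3 = -62.
On [2, 3], g'(t) = b_2 + 2c_2·(t - 2) + 3d_2·(t - 2)² with b_2 = Δ_2 - h_2(2σ_2 + σ_3)/6 = -1, c_2 = σ_2/2 = 38, d_2 = (σ_3 - σ_2)/(6h_2) = -23. So g'(2) = -1.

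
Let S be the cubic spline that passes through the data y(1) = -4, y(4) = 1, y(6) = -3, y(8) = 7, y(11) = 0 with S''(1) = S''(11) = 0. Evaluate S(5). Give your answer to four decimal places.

Write M_i for S''(x_i). With h_i = 3, 2, 2, 3 and divided differences Δ_i = 5/3, -2, 5, -7/3, the continuity of S' gives the tridiagonal system
  3·M_0 + 10·M_1 + 2·M_2 = 6(Δ_1 - Δ_0) = -22
  2·M_1 + 8·M_2 + 2·M_3 = 6(Δ_2 - Δ_1) = 42
  2·M_2 + 10·M_3 + 3·M_4 = 6(Δ_3 - Δ_2) = -44
Natural end conditions: M_0 = M_4 = 0.
Hence M_0 = 0, M_1 = -56/15, M_2 = 23/3, M_3 = -89/15, M_4 = 0.
On [4, 6], S(t) = 1 - 31/15·(t - 4) - 28/15·(t - 4)² + 19/20·(t - 4)³.
With (t - 4) = 1: S(5) = -119/60.

-1.9833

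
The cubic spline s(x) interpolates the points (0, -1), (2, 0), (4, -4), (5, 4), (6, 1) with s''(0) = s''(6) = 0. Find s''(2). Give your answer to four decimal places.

Put m_i = s'' at the i-th knot. Here h = (2, 2, 1, 1) and Δ = (1/2, -2, 8, -3), so the interior equations h_(i-1)·m_(i-1) + 2(h_(i-1)+h_i)·m_i + h_i·m_(i+1) = 6(Δ_i − Δ_(i-1)) read
  2·m_0 + 8·m_1 + 2·m_2 = 6(Δ_1 - Δ_0) = -15
  2·m_1 + 6·m_2 + 1·m_3 = 6(Δ_2 - Δ_1) = 60
  1·m_2 + 4·m_3 + 1·m_4 = 6(Δ_3 - Δ_2) = -66
Natural end conditions: m_0 = m_4 = 0.
Solving: m_0 = 0, m_1 = -319/56, m_2 = 107/7, m_3 = -569/28, m_4 = 0.

-5.6964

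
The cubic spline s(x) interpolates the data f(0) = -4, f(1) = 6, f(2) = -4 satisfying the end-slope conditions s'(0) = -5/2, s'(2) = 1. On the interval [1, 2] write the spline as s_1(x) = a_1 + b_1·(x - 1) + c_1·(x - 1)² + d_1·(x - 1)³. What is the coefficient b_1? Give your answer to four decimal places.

Write M_i for s''(x_i). With h_i = 1, 1 and divided differences Δ_i = 10, -10, the continuity of s' gives the tridiagonal system
  1·M_0 + 4·M_1 + 1·M_2 = 6(Δ_1 - Δ_0) = -120
Clamped end conditions give two more equations: 2h_0·M_0 + h_0·M_1 = 6(Δ_0 - s'(0)) = 75 and h_1·M_1 + 2h_1·M_2 = 6(s'(2) - Δ_1) = 66.
Hence M_0 = 277/4, M_1 = -127/2, M_2 = 259/4.
On [1, 2], with s_1(x) = a_1 + b_1·(x - 1) + c_1·(x - 1)² + d_1·(x - 1)³: c_1 = M_1/2 = -127/4, d_1 = (M_2 - M_1)/(6h_1) = 171/8, b_1 = Δ_1 - h_1(2M_1 + M_2)/6 = 3/8.

0.3750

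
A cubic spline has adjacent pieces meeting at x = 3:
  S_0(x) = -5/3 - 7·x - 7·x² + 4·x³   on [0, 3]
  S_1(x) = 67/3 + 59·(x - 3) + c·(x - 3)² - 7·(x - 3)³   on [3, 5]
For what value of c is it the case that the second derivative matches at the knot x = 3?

S_0''(x) = -14 + 24·x, so S_0''(3) = 58. On the right, S_1''(3) = 2c, so c = 29.

29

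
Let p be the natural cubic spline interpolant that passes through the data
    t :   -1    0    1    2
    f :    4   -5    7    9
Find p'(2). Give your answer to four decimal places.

Put M_i = p'' at the i-th knot. Here h = (1, 1, 1) and Δ = (-9, 12, 2), so the interior equations h_(i-1)·M_(i-1) + 2(h_(i-1)+h_i)·M_i + h_i·M_(i+1) = 6(Δ_i − Δ_(i-1)) read
  1·M_0 + 4·M_1 + 1·M_2 = 6(Δ_1 - Δ_0) = 126
  1·M_1 + 4·M_2 + 1·M_3 = 6(Δ_2 - Δ_1) = -60
Natural end conditions: M_0 = M_3 = 0.
Forward elimination and back-substitution give M_0 = 0, M_1 = 188/5, M_2 = -122/5, M_3 = 0.
On [1, 2], p'(t) = b_2 + 2c_2·(t - 1) + 3d_2·(t - 1)² with b_2 = Δ_2 - h_2(2M_2 + M_3)/6 = 152/15, c_2 = M_2/2 = -61/5, d_2 = (M_3 - M_2)/(6h_2) = 61/15. So p'(2) = -31/15.

-2.0667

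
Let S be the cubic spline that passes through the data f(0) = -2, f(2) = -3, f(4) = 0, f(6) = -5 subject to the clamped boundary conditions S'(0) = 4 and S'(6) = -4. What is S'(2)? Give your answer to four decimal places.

With M_i denoting the second derivative at x_i, h_i = 2, 2, 2, and Δ_i = (y_(i+1) − y_i)/h_i = -1/2, 3/2, -5/2:
  2·M_0 + 8·M_1 + 2·M_2 = 6(Δ_1 - Δ_0) = 12
  2·M_1 + 8·M_2 + 2·M_3 = 6(Δ_2 - Δ_1) = -24
Clamped end conditions give two more equations: 2h_0·M_0 + h_0·M_1 = 6(Δ_0 - S'(0)) = -27 and h_2·M_2 + 2h_2·M_3 = 6(S'(6) - Δ_2) = -9.
Forward elimination and back-substitution give M_0 = -55/6, M_1 = 29/6, M_2 = -25/6, M_3 = -1/6.
On [2, 4], S'(x) = b_1 + 2c_1·(x - 2) + 3d_1·(x - 2)² with b_1 = Δ_1 - h_1(2M_1 + M_2)/6 = -1/3, c_1 = M_1/2 = 29/12, d_1 = (M_2 - M_1)/(6h_1) = -3/4. So S'(2) = -1/3.

-0.3333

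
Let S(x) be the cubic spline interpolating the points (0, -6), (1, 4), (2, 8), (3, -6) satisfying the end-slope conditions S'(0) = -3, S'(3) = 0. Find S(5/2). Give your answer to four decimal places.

-0.3750

Put σ_i = S'' at the i-th knot. Here h = (1, 1, 1) and Δ = (10, 4, -14), so the interior equations h_(i-1)·σ_(i-1) + 2(h_(i-1)+h_i)·σ_i + h_i·σ_(i+1) = 6(Δ_i − Δ_(i-1)) read
  1·σ_0 + 4·σ_1 + 1·σ_2 = 6(Δ_1 - Δ_0) = -36
  1·σ_1 + 4·σ_2 + 1·σ_3 = 6(Δ_2 - Δ_1) = -108
Clamped end conditions give two more equations: 2h_0·σ_0 + h_0·σ_1 = 6(Δ_0 - S'(0)) = 78 and h_2·σ_2 + 2h_2·σ_3 = 6(S'(3) - Δ_2) = 84.
Hence σ_0 = 44, σ_1 = -10, σ_2 = -40, σ_3 = 62.
On [2, 3], S(x) = 8 - 11·(x - 2) - 20·(x - 2)² + 17·(x - 2)³.
With (x - 2) = 1/2: S(5/2) = -3/8.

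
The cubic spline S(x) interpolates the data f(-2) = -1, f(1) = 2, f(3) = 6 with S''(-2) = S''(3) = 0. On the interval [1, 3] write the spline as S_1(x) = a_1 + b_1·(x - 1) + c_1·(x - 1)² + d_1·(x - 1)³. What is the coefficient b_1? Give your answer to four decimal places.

Put m_i = S'' at the i-th knot. Here h = (3, 2) and Δ = (1, 2), so the interior equations h_(i-1)·m_(i-1) + 2(h_(i-1)+h_i)·m_i + h_i·m_(i+1) = 6(Δ_i − Δ_(i-1)) read
  3·m_0 + 10·m_1 + 2·m_2 = 6(Δ_1 - Δ_0) = 6
Natural end conditions: m_0 = m_2 = 0.
Solving the tridiagonal system: m_0 = 0, m_1 = 3/5, m_2 = 0.
On [1, 3], with S_1(x) = a_1 + b_1·(x - 1) + c_1·(x - 1)² + d_1·(x - 1)³: c_1 = m_1/2 = 3/10, d_1 = (m_2 - m_1)/(6h_1) = -1/20, b_1 = Δ_1 - h_1(2m_1 + m_2)/6 = 8/5.

1.6000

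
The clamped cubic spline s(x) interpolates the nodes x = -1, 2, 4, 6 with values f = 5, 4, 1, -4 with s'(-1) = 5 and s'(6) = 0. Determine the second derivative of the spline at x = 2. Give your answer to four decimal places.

With σ_i denoting the second derivative at x_i, h_i = 3, 2, 2, and Δ_i = (y_(i+1) − y_i)/h_i = -1/3, -3/2, -5/2:
  3·σ_0 + 10·σ_1 + 2·σ_2 = 6(Δ_1 - Δ_0) = -7
  2·σ_1 + 8·σ_2 + 2·σ_3 = 6(Δ_2 - Δ_1) = -6
Clamped end conditions give two more equations: 2h_0·σ_0 + h_0·σ_1 = 6(Δ_0 - s'(-1)) = -32 and h_2·σ_2 + 2h_2·σ_3 = 6(s'(6) - Δ_2) = 15.
Solving the tridiagonal system: σ_0 = -682/111, σ_1 = 60/37, σ_2 = -177/74, σ_3 = 183/37.

1.6216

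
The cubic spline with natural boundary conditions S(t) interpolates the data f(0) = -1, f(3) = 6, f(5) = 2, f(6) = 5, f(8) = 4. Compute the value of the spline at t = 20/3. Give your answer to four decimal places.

5.8240

Let M_i = S''(x_i). Step sizes h_i = 3, 2, 1, 2; slopes of the chords Δ_i = (y_(i+1) - y_i)/h_i = 7/3, -2, 3, -1/2.
  3·M_0 + 10·M_1 + 2·M_2 = 6(Δ_1 - Δ_0) = -26
  2·M_1 + 6·M_2 + 1·M_3 = 6(Δ_2 - Δ_1) = 30
  1·M_2 + 6·M_3 + 2·M_4 = 6(Δ_3 - Δ_2) = -21
Natural end conditions: M_0 = M_4 = 0.
Solving the tridiagonal system: M_0 = 0, M_1 = -656/163, M_2 = 1161/163, M_3 = -764/163, M_4 = 0.
On [6, 8], S(t) = 5 + 2567/978·(t - 6) - 382/163·(t - 6)² + 191/489·(t - 6)³.
With (t - 6) = 2/3: S(20/3) = 76894/13203.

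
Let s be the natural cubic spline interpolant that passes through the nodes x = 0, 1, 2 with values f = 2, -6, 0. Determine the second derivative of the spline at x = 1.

Put σ_i = s'' at the i-th knot. Here h = (1, 1) and Δ = (-8, 6), so the interior equations h_(i-1)·σ_(i-1) + 2(h_(i-1)+h_i)·σ_i + h_i·σ_(i+1) = 6(Δ_i − Δ_(i-1)) read
  1·σ_0 + 4·σ_1 + 1·σ_2 = 6(Δ_1 - Δ_0) = 84
Natural end conditions: σ_0 = σ_2 = 0.
Hence σ_0 = 0, σ_1 = 21, σ_2 = 0.

21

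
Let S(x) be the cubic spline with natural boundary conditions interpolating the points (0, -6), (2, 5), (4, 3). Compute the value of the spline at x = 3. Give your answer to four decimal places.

Write M_i for S''(x_i). With h_i = 2, 2 and divided differences Δ_i = 11/2, -1, the continuity of S' gives the tridiagonal system
  2·M_0 + 8·M_1 + 2·M_2 = 6(Δ_1 - Δ_0) = -39
Natural end conditions: M_0 = M_2 = 0.
Hence M_0 = 0, M_1 = -39/8, M_2 = 0.
On [2, 4], S(x) = 5 + 9/4·(x - 2) - 39/16·(x - 2)² + 13/32·(x - 2)³.
With (x - 2) = 1: S(3) = 167/32.

5.2188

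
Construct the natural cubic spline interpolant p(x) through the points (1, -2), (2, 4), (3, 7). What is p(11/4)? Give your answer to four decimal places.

6.4258

Put M_i = p'' at the i-th knot. Here h = (1, 1) and Δ = (6, 3), so the interior equations h_(i-1)·M_(i-1) + 2(h_(i-1)+h_i)·M_i + h_i·M_(i+1) = 6(Δ_i − Δ_(i-1)) read
  1·M_0 + 4·M_1 + 1·M_2 = 6(Δ_1 - Δ_0) = -18
Natural end conditions: M_0 = M_2 = 0.
Forward elimination and back-substitution give M_0 = 0, M_1 = -9/2, M_2 = 0.
On [2, 3], p(x) = 4 + 9/2·(x - 2) - 9/4·(x - 2)² + 3/4·(x - 2)³.
With (x - 2) = 3/4: p(11/4) = 1645/256.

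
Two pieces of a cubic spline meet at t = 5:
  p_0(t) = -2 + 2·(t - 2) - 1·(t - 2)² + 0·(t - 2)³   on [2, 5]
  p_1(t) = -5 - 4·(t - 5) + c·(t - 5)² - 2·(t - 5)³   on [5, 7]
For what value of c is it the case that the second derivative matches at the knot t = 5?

-1

p_0''(t) = -2 + 0·(t - 2), so p_0''(5) = -2. On the right, p_1''(5) = 2c, so c = -1.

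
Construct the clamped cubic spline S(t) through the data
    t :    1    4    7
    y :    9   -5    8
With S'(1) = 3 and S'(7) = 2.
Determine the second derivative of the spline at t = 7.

-7

Let M_i = S''(x_i). Step sizes h_i = 3, 3; slopes of the chords Δ_i = (y_(i+1) - y_i)/h_i = -14/3, 13/3.
  3·M_0 + 12·M_1 + 3·M_2 = 6(Δ_1 - Δ_0) = 54
Clamped end conditions give two more equations: 2h_0·M_0 + h_0·M_1 = 6(Δ_0 - S'(1)) = -46 and h_1·M_1 + 2h_1·M_2 = 6(S'(7) - Δ_1) = -14.
Solving: M_0 = -37/3, M_1 = 28/3, M_2 = -7.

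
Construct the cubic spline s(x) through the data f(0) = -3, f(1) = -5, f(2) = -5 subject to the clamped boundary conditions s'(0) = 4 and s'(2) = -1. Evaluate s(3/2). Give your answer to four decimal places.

With M_i denoting the second derivative at x_i, h_i = 1, 1, and Δ_i = (y_(i+1) − y_i)/h_i = -2, 0:
  1·M_0 + 4·M_1 + 1·M_2 = 6(Δ_1 - Δ_0) = 12
Clamped end conditions give two more equations: 2h_0·M_0 + h_0·M_1 = 6(Δ_0 - s'(0)) = -36 and h_1·M_1 + 2h_1·M_2 = 6(s'(2) - Δ_1) = -6.
Solving the tridiagonal system: M_0 = -47/2, M_1 = 11, M_2 = -17/2.
On [1, 2], s(x) = -5 - 9/4·(x - 1) + 11/2·(x - 1)² - 13/4·(x - 1)³.
With (x - 1) = 1/2: s(3/2) = -165/32.

-5.1563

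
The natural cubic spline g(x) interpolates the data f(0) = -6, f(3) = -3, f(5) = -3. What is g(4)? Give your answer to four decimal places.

-2.8500

With σ_i denoting the second derivative at x_i, h_i = 3, 2, and Δ_i = (y_(i+1) − y_i)/h_i = 1, 0:
  3·σ_0 + 10·σ_1 + 2·σ_2 = 6(Δ_1 - Δ_0) = -6
Natural end conditions: σ_0 = σ_2 = 0.
Hence σ_0 = 0, σ_1 = -3/5, σ_2 = 0.
On [3, 5], g(x) = -3 + 2/5·(x - 3) - 3/10·(x - 3)² + 1/20·(x - 3)³.
With (x - 3) = 1: g(4) = -57/20.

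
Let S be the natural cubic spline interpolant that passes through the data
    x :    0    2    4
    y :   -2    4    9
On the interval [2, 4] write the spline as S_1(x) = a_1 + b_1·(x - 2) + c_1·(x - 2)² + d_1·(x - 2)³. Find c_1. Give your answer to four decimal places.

-0.1875

With m_i denoting the second derivative at x_i, h_i = 2, 2, and Δ_i = (y_(i+1) − y_i)/h_i = 3, 5/2:
  2·m_0 + 8·m_1 + 2·m_2 = 6(Δ_1 - Δ_0) = -3
Natural end conditions: m_0 = m_2 = 0.
Forward elimination and back-substitution give m_0 = 0, m_1 = -3/8, m_2 = 0.
On [2, 4], with S_1(x) = a_1 + b_1·(x - 2) + c_1·(x - 2)² + d_1·(x - 2)³: c_1 = m_1/2 = -3/16, d_1 = (m_2 - m_1)/(6h_1) = 1/32, b_1 = Δ_1 - h_1(2m_1 + m_2)/6 = 11/4.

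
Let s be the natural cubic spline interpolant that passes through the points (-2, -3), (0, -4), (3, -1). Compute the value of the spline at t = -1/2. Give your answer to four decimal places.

-3.9469

Let σ_i = s''(x_i). Step sizes h_i = 2, 3; slopes of the chords Δ_i = (y_(i+1) - y_i)/h_i = -1/2, 1.
  2·σ_0 + 10·σ_1 + 3·σ_2 = 6(Δ_1 - Δ_0) = 9
Natural end conditions: σ_0 = σ_2 = 0.
Forward elimination and back-substitution give σ_0 = 0, σ_1 = 9/10, σ_2 = 0.
On [-2, 0], s(t) = -3 - 4/5·(t + 2) + 0·(t + 2)² + 3/40·(t + 2)³.
With (t + 2) = 3/2: s(-1/2) = -1263/320.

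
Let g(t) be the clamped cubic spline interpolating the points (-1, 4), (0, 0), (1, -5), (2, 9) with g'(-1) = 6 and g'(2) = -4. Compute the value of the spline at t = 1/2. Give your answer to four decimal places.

With M_i denoting the second derivative at x_i, h_i = 1, 1, 1, and Δ_i = (y_(i+1) − y_i)/h_i = -4, -5, 14:
  1·M_0 + 4·M_1 + 1·M_2 = 6(Δ_1 - Δ_0) = -6
  1·M_1 + 4·M_2 + 1·M_3 = 6(Δ_2 - Δ_1) = 114
Clamped end conditions give two more equations: 2h_0·M_0 + h_0·M_1 = 6(Δ_0 - g'(-1)) = -60 and h_2·M_2 + 2h_2·M_3 = 6(g'(2) - Δ_2) = -108.
Solving: M_0 = -394/15, M_1 = -112/15, M_2 = 752/15, M_3 = -1186/15.
On [0, 1], g(t) = 0 - 163/15·t - 56/15·t² + 48/5·t³.
With t = 1/2: g(1/2) = -31/6.

-5.1667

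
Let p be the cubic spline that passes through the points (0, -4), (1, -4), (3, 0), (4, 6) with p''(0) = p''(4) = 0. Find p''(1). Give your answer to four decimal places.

0.7500

Let M_i = p''(x_i). Step sizes h_i = 1, 2, 1; slopes of the chords Δ_i = (y_(i+1) - y_i)/h_i = 0, 2, 6.
  1·M_0 + 6·M_1 + 2·M_2 = 6(Δ_1 - Δ_0) = 12
  2·M_1 + 6·M_2 + 1·M_3 = 6(Δ_2 - Δ_1) = 24
Natural end conditions: M_0 = M_3 = 0.
Hence M_0 = 0, M_1 = 3/4, M_2 = 15/4, M_3 = 0.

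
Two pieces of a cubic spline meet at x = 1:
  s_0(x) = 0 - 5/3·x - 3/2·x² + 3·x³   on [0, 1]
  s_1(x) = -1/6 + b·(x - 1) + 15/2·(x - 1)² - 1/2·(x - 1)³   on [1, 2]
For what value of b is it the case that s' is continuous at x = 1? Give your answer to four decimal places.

s_0'(x) = -5/3 - 3·x + 9·x², so s_0'(1) = 13/3. On the right, s_1'(1) = b, so b = 13/3.

4.3333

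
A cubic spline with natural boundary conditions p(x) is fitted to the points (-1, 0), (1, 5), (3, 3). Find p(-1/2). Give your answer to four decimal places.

Write σ_i for p''(x_i). With h_i = 2, 2 and divided differences Δ_i = 5/2, -1, the continuity of p' gives the tridiagonal system
  2·σ_0 + 8·σ_1 + 2·σ_2 = 6(Δ_1 - Δ_0) = -21
Natural end conditions: σ_0 = σ_2 = 0.
Hence σ_0 = 0, σ_1 = -21/8, σ_2 = 0.
On [-1, 1], p(x) = 0 + 27/8·(x + 1) + 0·(x + 1)² - 7/32·(x + 1)³.
With (x + 1) = 1/2: p(-1/2) = 425/256.

1.6602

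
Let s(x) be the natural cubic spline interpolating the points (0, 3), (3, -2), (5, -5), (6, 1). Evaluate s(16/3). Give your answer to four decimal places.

Put σ_i = s'' at the i-th knot. Here h = (3, 2, 1) and Δ = (-5/3, -3/2, 6), so the interior equations h_(i-1)·σ_(i-1) + 2(h_(i-1)+h_i)·σ_i + h_i·σ_(i+1) = 6(Δ_i − Δ_(i-1)) read
  3·σ_0 + 10·σ_1 + 2·σ_2 = 6(Δ_1 - Δ_0) = 1
  2·σ_1 + 6·σ_2 + 1·σ_3 = 6(Δ_2 - Δ_1) = 45
Natural end conditions: σ_0 = σ_3 = 0.
Solving the tridiagonal system: σ_0 = 0, σ_1 = -3/2, σ_2 = 8, σ_3 = 0.
On [5, 6], s(x) = -5 + 10/3·(x - 5) + 4·(x - 5)² - 4/3·(x - 5)³.
With (x - 5) = 1/3: s(16/3) = -283/81.

-3.4938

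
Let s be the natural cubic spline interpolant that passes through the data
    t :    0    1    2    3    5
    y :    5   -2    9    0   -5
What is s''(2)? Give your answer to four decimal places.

-42.8372

With M_i denoting the second derivative at x_i, h_i = 1, 1, 1, 2, and Δ_i = (y_(i+1) − y_i)/h_i = -7, 11, -9, -5/2:
  1·M_0 + 4·M_1 + 1·M_2 = 6(Δ_1 - Δ_0) = 108
  1·M_1 + 4·M_2 + 1·M_3 = 6(Δ_2 - Δ_1) = -120
  1·M_2 + 6·M_3 + 2·M_4 = 6(Δ_3 - Δ_2) = 39
Natural end conditions: M_0 = M_4 = 0.
Forward elimination and back-substitution give M_0 = 0, M_1 = 3243/86, M_2 = -1842/43, M_3 = 1173/86, M_4 = 0.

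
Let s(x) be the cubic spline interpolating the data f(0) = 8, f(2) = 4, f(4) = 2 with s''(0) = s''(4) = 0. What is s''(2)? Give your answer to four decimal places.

0.7500

Put M_i = s'' at the i-th knot. Here h = (2, 2) and Δ = (-2, -1), so the interior equations h_(i-1)·M_(i-1) + 2(h_(i-1)+h_i)·M_i + h_i·M_(i+1) = 6(Δ_i − Δ_(i-1)) read
  2·M_0 + 8·M_1 + 2·M_2 = 6(Δ_1 - Δ_0) = 6
Natural end conditions: M_0 = M_2 = 0.
Solving: M_0 = 0, M_1 = 3/4, M_2 = 0.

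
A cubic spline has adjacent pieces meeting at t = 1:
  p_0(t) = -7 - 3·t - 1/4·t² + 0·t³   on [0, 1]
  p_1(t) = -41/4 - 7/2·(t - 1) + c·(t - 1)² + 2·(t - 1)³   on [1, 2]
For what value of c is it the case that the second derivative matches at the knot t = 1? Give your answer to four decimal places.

p_0''(t) = -1/2 + 0·t, so p_0''(1) = -1/2. On the right, p_1''(1) = 2c, so c = -1/4.

-0.2500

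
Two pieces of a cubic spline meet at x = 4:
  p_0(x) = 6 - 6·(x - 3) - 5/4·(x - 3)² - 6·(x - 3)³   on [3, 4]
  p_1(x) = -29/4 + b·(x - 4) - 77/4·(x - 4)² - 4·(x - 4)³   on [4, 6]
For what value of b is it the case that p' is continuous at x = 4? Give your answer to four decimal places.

p_0'(x) = -6 - 5/2·(x - 3) - 18·(x - 3)², so p_0'(4) = -53/2. On the right, p_1'(4) = b, so b = -53/2.

-26.5000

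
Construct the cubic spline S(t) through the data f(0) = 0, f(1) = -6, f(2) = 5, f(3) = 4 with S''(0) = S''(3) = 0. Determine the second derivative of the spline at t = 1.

Let M_i = S''(x_i). Step sizes h_i = 1, 1, 1; slopes of the chords Δ_i = (y_(i+1) - y_i)/h_i = -6, 11, -1.
  1·M_0 + 4·M_1 + 1·M_2 = 6(Δ_1 - Δ_0) = 102
  1·M_1 + 4·M_2 + 1·M_3 = 6(Δ_2 - Δ_1) = -72
Natural end conditions: M_0 = M_3 = 0.
Forward elimination and back-substitution give M_0 = 0, M_1 = 32, M_2 = -26, M_3 = 0.

32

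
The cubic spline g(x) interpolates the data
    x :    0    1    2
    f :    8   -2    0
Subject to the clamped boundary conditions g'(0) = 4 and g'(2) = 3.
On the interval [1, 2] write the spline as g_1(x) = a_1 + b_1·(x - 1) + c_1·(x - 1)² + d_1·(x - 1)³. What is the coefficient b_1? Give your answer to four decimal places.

Let m_i = g''(x_i). Step sizes h_i = 1, 1; slopes of the chords Δ_i = (y_(i+1) - y_i)/h_i = -10, 2.
  1·m_0 + 4·m_1 + 1·m_2 = 6(Δ_1 - Δ_0) = 72
Clamped end conditions give two more equations: 2h_0·m_0 + h_0·m_1 = 6(Δ_0 - g'(0)) = -84 and h_1·m_1 + 2h_1·m_2 = 6(g'(2) - Δ_1) = 6.
Solving: m_0 = -121/2, m_1 = 37, m_2 = -31/2.
On [1, 2], with g_1(x) = a_1 + b_1·(x - 1) + c_1·(x - 1)² + d_1·(x - 1)³: c_1 = m_1/2 = 37/2, d_1 = (m_2 - m_1)/(6h_1) = -35/4, b_1 = Δ_1 - h_1(2m_1 + m_2)/6 = -31/4.

-7.7500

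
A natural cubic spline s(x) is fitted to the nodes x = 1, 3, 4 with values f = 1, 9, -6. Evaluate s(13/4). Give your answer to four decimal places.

6.2891

Let σ_i = s''(x_i). Step sizes h_i = 2, 1; slopes of the chords Δ_i = (y_(i+1) - y_i)/h_i = 4, -15.
  2·σ_0 + 6·σ_1 + 1·σ_2 = 6(Δ_1 - Δ_0) = -114
Natural end conditions: σ_0 = σ_2 = 0.
Forward elimination and back-substitution give σ_0 = 0, σ_1 = -19, σ_2 = 0.
On [3, 4], s(x) = 9 - 26/3·(x - 3) - 19/2·(x - 3)² + 19/6·(x - 3)³.
With (x - 3) = 1/4: s(13/4) = 805/128.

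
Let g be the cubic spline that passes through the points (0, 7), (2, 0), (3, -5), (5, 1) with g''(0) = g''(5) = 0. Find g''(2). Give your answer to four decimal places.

Write M_i for g''(x_i). With h_i = 2, 1, 2 and divided differences Δ_i = -7/2, -5, 3, the continuity of g' gives the tridiagonal system
  2·M_0 + 6·M_1 + 1·M_2 = 6(Δ_1 - Δ_0) = -9
  1·M_1 + 6·M_2 + 2·M_3 = 6(Δ_2 - Δ_1) = 48
Natural end conditions: M_0 = M_3 = 0.
Forward elimination and back-substitution give M_0 = 0, M_1 = -102/35, M_2 = 297/35, M_3 = 0.

-2.9143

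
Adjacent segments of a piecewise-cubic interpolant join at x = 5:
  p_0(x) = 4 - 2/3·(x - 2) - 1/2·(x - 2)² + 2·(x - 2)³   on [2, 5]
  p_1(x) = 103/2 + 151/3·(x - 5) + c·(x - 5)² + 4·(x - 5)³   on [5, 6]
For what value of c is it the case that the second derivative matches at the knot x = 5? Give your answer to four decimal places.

p_0''(x) = -1 + 12·(x - 2), so p_0''(5) = 35. On the right, p_1''(5) = 2c, so c = 35/2.

17.5000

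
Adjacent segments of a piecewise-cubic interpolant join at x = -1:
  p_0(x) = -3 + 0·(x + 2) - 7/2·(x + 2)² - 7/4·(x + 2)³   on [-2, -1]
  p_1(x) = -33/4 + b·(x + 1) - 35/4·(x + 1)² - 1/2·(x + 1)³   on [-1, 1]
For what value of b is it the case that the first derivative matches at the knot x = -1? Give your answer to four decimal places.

p_0'(x) = 0 - 7·(x + 2) - 21/4·(x + 2)², so p_0'(-1) = -49/4. On the right, p_1'(-1) = b, so b = -49/4.

-12.2500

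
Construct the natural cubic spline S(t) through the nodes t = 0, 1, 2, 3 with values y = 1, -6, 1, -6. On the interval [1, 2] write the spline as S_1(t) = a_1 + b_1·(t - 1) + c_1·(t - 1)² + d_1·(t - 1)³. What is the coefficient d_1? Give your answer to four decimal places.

-9.3333

Put M_i = S'' at the i-th knot. Here h = (1, 1, 1) and Δ = (-7, 7, -7), so the interior equations h_(i-1)·M_(i-1) + 2(h_(i-1)+h_i)·M_i + h_i·M_(i+1) = 6(Δ_i − Δ_(i-1)) read
  1·M_0 + 4·M_1 + 1·M_2 = 6(Δ_1 - Δ_0) = 84
  1·M_1 + 4·M_2 + 1·M_3 = 6(Δ_2 - Δ_1) = -84
Natural end conditions: M_0 = M_3 = 0.
Hence M_0 = 0, M_1 = 28, M_2 = -28, M_3 = 0.
On [1, 2], with S_1(t) = a_1 + b_1·(t - 1) + c_1·(t - 1)² + d_1·(t - 1)³: c_1 = M_1/2 = 14, d_1 = (M_2 - M_1)/(6h_1) = -28/3, b_1 = Δ_1 - h_1(2M_1 + M_2)/6 = 7/3.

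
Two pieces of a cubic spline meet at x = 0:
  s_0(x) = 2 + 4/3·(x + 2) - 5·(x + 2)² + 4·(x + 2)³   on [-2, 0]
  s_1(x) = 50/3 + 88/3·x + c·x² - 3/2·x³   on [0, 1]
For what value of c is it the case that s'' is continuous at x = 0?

s_0''(x) = -10 + 24·(x + 2), so s_0''(0) = 38. On the right, s_1''(0) = 2c, so c = 19.

19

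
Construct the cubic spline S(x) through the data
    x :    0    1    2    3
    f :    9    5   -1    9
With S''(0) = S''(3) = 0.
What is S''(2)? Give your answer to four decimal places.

Put σ_i = S'' at the i-th knot. Here h = (1, 1, 1) and Δ = (-4, -6, 10), so the interior equations h_(i-1)·σ_(i-1) + 2(h_(i-1)+h_i)·σ_i + h_i·σ_(i+1) = 6(Δ_i − Δ_(i-1)) read
  1·σ_0 + 4·σ_1 + 1·σ_2 = 6(Δ_1 - Δ_0) = -12
  1·σ_1 + 4·σ_2 + 1·σ_3 = 6(Δ_2 - Δ_1) = 96
Natural end conditions: σ_0 = σ_3 = 0.
Solving the tridiagonal system: σ_0 = 0, σ_1 = -48/5, σ_2 = 132/5, σ_3 = 0.

26.4000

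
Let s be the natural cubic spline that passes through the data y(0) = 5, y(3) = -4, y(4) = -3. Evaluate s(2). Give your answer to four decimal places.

Write σ_i for s''(x_i). With h_i = 3, 1 and divided differences Δ_i = -3, 1, the continuity of s' gives the tridiagonal system
  3·σ_0 + 8·σ_1 + 1·σ_2 = 6(Δ_1 - Δ_0) = 24
Natural end conditions: σ_0 = σ_2 = 0.
Hence σ_0 = 0, σ_1 = 3, σ_2 = 0.
On [0, 3], s(t) = 5 - 9/2·t + 0·t² + 1/6·t³.
With t = 2: s(2) = -8/3.

-2.6667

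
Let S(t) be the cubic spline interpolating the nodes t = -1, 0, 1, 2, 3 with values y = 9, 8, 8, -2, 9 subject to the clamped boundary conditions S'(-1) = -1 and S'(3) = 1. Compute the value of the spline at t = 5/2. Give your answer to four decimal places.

3.7054

Write M_i for S''(x_i). With h_i = 1, 1, 1, 1 and divided differences Δ_i = -1, 0, -10, 11, the continuity of S' gives the tridiagonal system
  1·M_0 + 4·M_1 + 1·M_2 = 6(Δ_1 - Δ_0) = 6
  1·M_1 + 4·M_2 + 1·M_3 = 6(Δ_2 - Δ_1) = -60
  1·M_2 + 4·M_3 + 1·M_4 = 6(Δ_3 - Δ_2) = 126
Clamped end conditions give two more equations: 2h_0·M_0 + h_0·M_1 = 6(Δ_0 - S'(-1)) = 0 and h_3·M_3 + 2h_3·M_4 = 6(S'(3) - Δ_3) = -60.
Hence M_0 = -37/7, M_1 = 74/7, M_2 = -31, M_3 = 374/7, M_4 = -397/7.
On [2, 3], S(t) = -2 + 37/14·(t - 2) + 187/7·(t - 2)² - 257/14·(t - 2)³.
With (t - 2) = 1/2: S(5/2) = 415/112.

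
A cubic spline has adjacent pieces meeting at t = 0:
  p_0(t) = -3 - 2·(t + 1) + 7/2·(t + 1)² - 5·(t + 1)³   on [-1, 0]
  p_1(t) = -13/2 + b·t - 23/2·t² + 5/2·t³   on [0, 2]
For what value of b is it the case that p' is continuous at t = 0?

p_0'(t) = -2 + 7·(t + 1) - 15·(t + 1)², so p_0'(0) = -10. On the right, p_1'(0) = b, so b = -10.

-10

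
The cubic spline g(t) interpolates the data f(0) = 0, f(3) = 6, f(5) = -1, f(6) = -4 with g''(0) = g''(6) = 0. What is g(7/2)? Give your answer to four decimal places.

Write σ_i for g''(x_i). With h_i = 3, 2, 1 and divided differences Δ_i = 2, -7/2, -3, the continuity of g' gives the tridiagonal system
  3·σ_0 + 10·σ_1 + 2·σ_2 = 6(Δ_1 - Δ_0) = -33
  2·σ_1 + 6·σ_2 + 1·σ_3 = 6(Δ_2 - Δ_1) = 3
Natural end conditions: σ_0 = σ_3 = 0.
Solving: σ_0 = 0, σ_1 = -51/14, σ_2 = 12/7, σ_3 = 0.
On [3, 5], g(t) = 6 - 23/14·(t - 3) - 51/28·(t - 3)² + 25/56·(t - 3)³.
With (t - 3) = 1/2: g(7/2) = 2141/448.

4.7790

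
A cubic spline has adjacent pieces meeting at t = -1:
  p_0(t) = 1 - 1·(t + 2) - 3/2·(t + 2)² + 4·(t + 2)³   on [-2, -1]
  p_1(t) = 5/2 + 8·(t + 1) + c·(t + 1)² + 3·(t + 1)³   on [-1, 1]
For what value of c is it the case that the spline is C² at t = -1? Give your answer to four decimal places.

p_0''(t) = -3 + 24·(t + 2), so p_0''(-1) = 21. On the right, p_1''(-1) = 2c, so c = 21/2.

10.5000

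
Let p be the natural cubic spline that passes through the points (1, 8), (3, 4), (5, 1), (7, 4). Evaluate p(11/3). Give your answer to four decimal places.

2.5951

Let σ_i = p''(x_i). Step sizes h_i = 2, 2, 2; slopes of the chords Δ_i = (y_(i+1) - y_i)/h_i = -2, -3/2, 3/2.
  2·σ_0 + 8·σ_1 + 2·σ_2 = 6(Δ_1 - Δ_0) = 3
  2·σ_1 + 8·σ_2 + 2·σ_3 = 6(Δ_2 - Δ_1) = 18
Natural end conditions: σ_0 = σ_3 = 0.
Forward elimination and back-substitution give σ_0 = 0, σ_1 = -1/5, σ_2 = 23/10, σ_3 = 0.
On [3, 5], p(x) = 4 - 32/15·(x - 3) - 1/10·(x - 3)² + 5/24·(x - 3)³.
With (x - 3) = 2/3: p(11/3) = 1051/405.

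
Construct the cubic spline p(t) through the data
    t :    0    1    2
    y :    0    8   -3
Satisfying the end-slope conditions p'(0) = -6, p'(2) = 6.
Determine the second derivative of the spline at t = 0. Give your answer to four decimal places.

76.5000

With m_i denoting the second derivative at x_i, h_i = 1, 1, and Δ_i = (y_(i+1) − y_i)/h_i = 8, -11:
  1·m_0 + 4·m_1 + 1·m_2 = 6(Δ_1 - Δ_0) = -114
Clamped end conditions give two more equations: 2h_0·m_0 + h_0·m_1 = 6(Δ_0 - p'(0)) = 84 and h_1·m_1 + 2h_1·m_2 = 6(p'(2) - Δ_1) = 102.
Hence m_0 = 153/2, m_1 = -69, m_2 = 171/2.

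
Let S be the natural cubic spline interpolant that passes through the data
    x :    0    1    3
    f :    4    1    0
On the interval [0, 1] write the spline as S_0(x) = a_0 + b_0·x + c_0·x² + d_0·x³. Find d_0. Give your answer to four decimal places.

0.4167

Write m_i for S''(x_i). With h_i = 1, 2 and divided differences Δ_i = -3, -1/2, the continuity of S' gives the tridiagonal system
  1·m_0 + 6·m_1 + 2·m_2 = 6(Δ_1 - Δ_0) = 15
Natural end conditions: m_0 = m_2 = 0.
Forward elimination and back-substitution give m_0 = 0, m_1 = 5/2, m_2 = 0.
On [0, 1], with S_0(x) = a_0 + b_0·x + c_0·x² + d_0·x³: c_0 = m_0/2 = 0, d_0 = (m_1 - m_0)/(6h_0) = 5/12, b_0 = Δ_0 - h_0(2m_0 + m_1)/6 = -41/12.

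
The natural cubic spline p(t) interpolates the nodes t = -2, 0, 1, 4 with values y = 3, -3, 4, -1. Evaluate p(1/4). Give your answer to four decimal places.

-1.5598

Put m_i = p'' at the i-th knot. Here h = (2, 1, 3) and Δ = (-3, 7, -5/3), so the interior equations h_(i-1)·m_(i-1) + 2(h_(i-1)+h_i)·m_i + h_i·m_(i+1) = 6(Δ_i − Δ_(i-1)) read
  2·m_0 + 6·m_1 + 1·m_2 = 6(Δ_1 - Δ_0) = 60
  1·m_1 + 8·m_2 + 3·m_3 = 6(Δ_2 - Δ_1) = -52
Natural end conditions: m_0 = m_3 = 0.
Solving the tridiagonal system: m_0 = 0, m_1 = 532/47, m_2 = -372/47, m_3 = 0.
On [0, 1], p(t) = -3 + 641/141·t + 266/47·t² - 452/141·t³.
With t = 1/4: p(1/4) = -1173/752.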